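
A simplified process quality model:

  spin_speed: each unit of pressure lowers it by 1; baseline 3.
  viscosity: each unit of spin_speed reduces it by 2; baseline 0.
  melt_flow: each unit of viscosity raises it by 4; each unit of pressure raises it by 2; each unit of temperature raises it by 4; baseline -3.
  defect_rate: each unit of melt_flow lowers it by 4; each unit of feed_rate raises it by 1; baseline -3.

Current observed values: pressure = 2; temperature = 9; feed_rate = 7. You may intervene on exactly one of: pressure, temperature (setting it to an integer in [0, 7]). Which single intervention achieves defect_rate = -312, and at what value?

set pressure = 7

Intervening on pressure: with other inputs at their observed values, defect_rate = -40*pressure - 32. Solving for -312 gives pressure = 7, within [0, 7].
Intervening on temperature: defect_rate = -16*temperature + 32. Reaching -312 requires temperature = 43/2, not an integer.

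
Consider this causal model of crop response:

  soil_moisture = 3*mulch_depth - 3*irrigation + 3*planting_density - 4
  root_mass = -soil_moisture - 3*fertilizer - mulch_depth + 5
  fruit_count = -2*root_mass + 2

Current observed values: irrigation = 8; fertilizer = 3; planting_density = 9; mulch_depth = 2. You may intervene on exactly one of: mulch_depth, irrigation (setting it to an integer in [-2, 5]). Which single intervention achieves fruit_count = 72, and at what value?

set irrigation = 0

Intervening on mulch_depth: fruit_count = 8*mulch_depth + 8. Reaching 72 requires mulch_depth = 8, outside [-2, 5].
Intervening on irrigation: with other inputs at their observed values, fruit_count = -6*irrigation + 72. Solving for 72 gives irrigation = 0, within [-2, 5].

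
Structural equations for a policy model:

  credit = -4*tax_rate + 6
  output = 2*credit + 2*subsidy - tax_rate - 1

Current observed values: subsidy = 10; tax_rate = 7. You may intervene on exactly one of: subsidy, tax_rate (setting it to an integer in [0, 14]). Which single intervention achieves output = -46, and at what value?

set subsidy = 3

Intervening on subsidy: with other inputs at their observed values, output = 2*subsidy - 52. Solving for -46 gives subsidy = 3, within [0, 14].
Intervening on tax_rate: output = -9*tax_rate + 31. Reaching -46 requires tax_rate = 77/9, not an integer.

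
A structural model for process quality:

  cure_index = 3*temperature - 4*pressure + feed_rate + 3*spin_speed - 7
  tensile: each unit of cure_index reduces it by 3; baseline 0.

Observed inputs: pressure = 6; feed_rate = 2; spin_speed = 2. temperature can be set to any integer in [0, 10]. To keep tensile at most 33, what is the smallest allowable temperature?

temperature = 4

Substituting into the cure_index equation gives cure_index = 3*temperature - 23.
So tensile = -9*temperature + 69.
Require -9*temperature + 69 ≤ 33, so temperature ≥ 4.
The smallest integer in [0, 10] satisfying this is 4.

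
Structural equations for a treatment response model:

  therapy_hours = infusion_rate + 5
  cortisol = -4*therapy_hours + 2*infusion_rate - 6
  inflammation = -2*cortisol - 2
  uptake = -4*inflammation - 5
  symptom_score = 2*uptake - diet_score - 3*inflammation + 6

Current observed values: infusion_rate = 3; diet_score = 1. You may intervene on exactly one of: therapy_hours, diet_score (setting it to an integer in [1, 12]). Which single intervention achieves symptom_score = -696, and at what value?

set diet_score = 10

Intervening on therapy_hours: symptom_score = -88*therapy_hours + 17. Reaching -696 requires therapy_hours = 713/88, not an integer.
Intervening on diet_score: with other inputs at their observed values, symptom_score = -diet_score - 686. Solving for -696 gives diet_score = 10, within [1, 12].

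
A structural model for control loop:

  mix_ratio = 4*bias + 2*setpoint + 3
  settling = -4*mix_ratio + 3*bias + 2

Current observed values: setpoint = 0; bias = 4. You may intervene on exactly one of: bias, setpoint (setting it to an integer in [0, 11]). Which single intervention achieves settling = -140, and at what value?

set bias = 10

Intervening on bias: with other inputs at their observed values, settling = -13*bias - 10. Solving for -140 gives bias = 10, within [0, 11].
Intervening on setpoint: settling = -8*setpoint - 62. Reaching -140 requires setpoint = 39/4, not an integer.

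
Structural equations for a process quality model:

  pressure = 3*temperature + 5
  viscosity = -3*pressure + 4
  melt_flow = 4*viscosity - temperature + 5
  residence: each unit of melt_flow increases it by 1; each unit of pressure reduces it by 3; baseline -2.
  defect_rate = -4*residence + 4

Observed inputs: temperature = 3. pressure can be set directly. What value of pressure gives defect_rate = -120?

pressure = -1

Intervening on pressure fixes its value directly, overriding its dependence on temperature.
Substituting into the melt_flow equation gives melt_flow = -12*pressure + 18.
So residence = -15*pressure + 16.
This gives defect_rate = 60*pressure - 60.
Solve 60*pressure - 60 = -120: pressure = (-120 + 60) / 60 = -1.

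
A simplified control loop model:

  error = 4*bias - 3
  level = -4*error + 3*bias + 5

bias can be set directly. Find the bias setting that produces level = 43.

bias = -2

Substituting into the level equation gives level = -13*bias + 17.
Solve -13*bias + 17 = 43: bias = (43 - 17) / -13 = -2.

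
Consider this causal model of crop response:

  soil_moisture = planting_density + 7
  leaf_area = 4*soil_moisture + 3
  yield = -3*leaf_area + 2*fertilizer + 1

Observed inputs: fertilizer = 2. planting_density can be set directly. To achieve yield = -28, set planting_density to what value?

planting_density = -5

Substituting into the leaf_area equation gives leaf_area = 4*planting_density + 31.
Substituting into the yield equation gives yield = -12*planting_density - 88.
Solve -12*planting_density - 88 = -28: planting_density = (-28 + 88) / -12 = -5.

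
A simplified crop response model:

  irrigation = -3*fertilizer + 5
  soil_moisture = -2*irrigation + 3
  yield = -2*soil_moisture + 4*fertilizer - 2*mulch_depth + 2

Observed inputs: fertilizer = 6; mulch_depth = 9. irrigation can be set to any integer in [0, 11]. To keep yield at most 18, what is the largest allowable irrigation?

irrigation = 4

Intervening on irrigation fixes its value directly, overriding its dependence on fertilizer.
Substituting into the yield equation gives yield = 4*irrigation + 2.
Require 4*irrigation + 2 ≤ 18, so irrigation ≤ 4.
The largest integer in [0, 11] satisfying this is 4.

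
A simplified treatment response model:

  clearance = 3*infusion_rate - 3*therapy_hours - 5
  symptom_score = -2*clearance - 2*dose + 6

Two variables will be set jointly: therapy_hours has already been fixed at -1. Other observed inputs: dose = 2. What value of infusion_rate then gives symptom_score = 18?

infusion_rate = -2

With therapy_hours held at -1:
Substituting into the clearance equation gives clearance = 3*infusion_rate - 2.
symptom_score becomes -6*infusion_rate + 6.
Solve -6*infusion_rate + 6 = 18: infusion_rate = (18 - 6) / -6 = -2.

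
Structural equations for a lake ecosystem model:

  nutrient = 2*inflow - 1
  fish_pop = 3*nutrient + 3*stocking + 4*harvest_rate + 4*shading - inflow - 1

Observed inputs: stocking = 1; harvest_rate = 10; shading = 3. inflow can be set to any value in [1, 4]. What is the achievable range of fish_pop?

56 to 71

Substituting into the fish_pop equation gives fish_pop = 5*inflow + 51.
Linear in inflow, so extremes are at the endpoints: inflow = 1 gives fish_pop = 56; inflow = 4 gives fish_pop = 71.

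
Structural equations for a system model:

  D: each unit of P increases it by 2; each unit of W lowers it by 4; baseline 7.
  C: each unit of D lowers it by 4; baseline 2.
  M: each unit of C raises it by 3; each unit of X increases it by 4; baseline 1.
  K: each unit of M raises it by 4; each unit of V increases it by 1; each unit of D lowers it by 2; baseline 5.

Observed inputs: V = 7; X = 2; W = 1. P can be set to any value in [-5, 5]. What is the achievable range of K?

Substituting into the D equation gives D = 2*P + 3.
Substituting into the C equation gives C = -8*P - 10.
This gives M = -24*P - 21.
This gives K = -100*P - 78.
Linear in P, so extremes are at the endpoints: P = -5 gives K = 422; P = 5 gives K = -578.

-578 to 422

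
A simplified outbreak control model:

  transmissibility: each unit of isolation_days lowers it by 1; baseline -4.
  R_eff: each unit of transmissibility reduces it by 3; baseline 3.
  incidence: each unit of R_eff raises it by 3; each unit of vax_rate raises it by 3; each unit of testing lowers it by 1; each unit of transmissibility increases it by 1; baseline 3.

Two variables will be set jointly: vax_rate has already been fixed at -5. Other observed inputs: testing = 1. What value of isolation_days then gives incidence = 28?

isolation_days = 0

With vax_rate held at -5:
Substituting into the R_eff equation gives R_eff = 3*isolation_days + 15.
This gives incidence = 8*isolation_days + 28.
Solve 8*isolation_days + 28 = 28: isolation_days = (28 - 28) / 8 = 0.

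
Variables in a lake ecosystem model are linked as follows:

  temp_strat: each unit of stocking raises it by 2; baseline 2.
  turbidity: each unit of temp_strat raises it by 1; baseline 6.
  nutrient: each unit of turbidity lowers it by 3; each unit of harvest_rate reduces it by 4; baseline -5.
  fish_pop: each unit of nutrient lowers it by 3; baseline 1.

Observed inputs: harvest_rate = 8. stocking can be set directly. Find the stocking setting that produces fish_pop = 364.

stocking = 10

Substituting into the turbidity equation gives turbidity = 2*stocking + 8.
nutrient becomes -6*stocking - 61.
Substituting into the fish_pop equation gives fish_pop = 18*stocking + 184.
Solve 18*stocking + 184 = 364: stocking = (364 - 184) / 18 = 10.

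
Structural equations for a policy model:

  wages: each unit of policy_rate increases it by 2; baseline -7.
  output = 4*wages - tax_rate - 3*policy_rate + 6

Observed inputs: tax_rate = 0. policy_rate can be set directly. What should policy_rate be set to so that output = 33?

policy_rate = 11

Substituting into the output equation gives output = 5*policy_rate - 22.
Solve 5*policy_rate - 22 = 33: policy_rate = (33 + 22) / 5 = 11.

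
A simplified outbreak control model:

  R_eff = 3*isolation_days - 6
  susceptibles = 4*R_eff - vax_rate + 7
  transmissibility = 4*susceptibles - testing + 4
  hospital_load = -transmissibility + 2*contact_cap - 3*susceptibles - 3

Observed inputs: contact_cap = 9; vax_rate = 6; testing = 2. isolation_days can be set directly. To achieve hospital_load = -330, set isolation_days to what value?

Substituting into the susceptibles equation gives susceptibles = 12*isolation_days - 23.
Substituting into the transmissibility equation gives transmissibility = 48*isolation_days - 90.
This gives hospital_load = -84*isolation_days + 174.
Solve -84*isolation_days + 174 = -330: isolation_days = (-330 - 174) / -84 = 6.

isolation_days = 6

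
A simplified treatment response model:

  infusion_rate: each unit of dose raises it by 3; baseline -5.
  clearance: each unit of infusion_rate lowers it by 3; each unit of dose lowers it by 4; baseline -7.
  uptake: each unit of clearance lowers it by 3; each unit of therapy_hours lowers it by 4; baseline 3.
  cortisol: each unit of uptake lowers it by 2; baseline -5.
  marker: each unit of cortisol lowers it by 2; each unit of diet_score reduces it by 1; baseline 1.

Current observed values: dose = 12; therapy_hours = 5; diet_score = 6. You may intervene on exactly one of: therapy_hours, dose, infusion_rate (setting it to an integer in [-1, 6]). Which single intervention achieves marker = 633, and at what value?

set infusion_rate = 1

Intervening on therapy_hours: marker = -16*therapy_hours + 1793. Reaching 633 requires therapy_hours = 145/2, not an integer.
Intervening on dose: marker = 156*dose - 159. Reaching 633 requires dose = 66/13, not an integer.
Intervening on infusion_rate: with other inputs at their observed values, marker = 36*infusion_rate + 597. Solving for 633 gives infusion_rate = 1, within [-1, 6].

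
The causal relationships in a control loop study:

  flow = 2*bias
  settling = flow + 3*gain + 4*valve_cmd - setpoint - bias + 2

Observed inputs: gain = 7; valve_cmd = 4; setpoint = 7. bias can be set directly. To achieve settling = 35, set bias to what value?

bias = 3

Substituting into the settling equation gives settling = bias + 32.
Solve bias + 32 = 35: bias = (35 - 32) / 1 = 3.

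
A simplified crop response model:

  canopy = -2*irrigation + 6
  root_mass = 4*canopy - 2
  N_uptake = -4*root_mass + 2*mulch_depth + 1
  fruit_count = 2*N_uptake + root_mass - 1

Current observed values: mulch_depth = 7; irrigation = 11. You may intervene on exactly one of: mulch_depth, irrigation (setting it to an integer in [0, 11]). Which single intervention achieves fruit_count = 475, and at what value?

set mulch_depth = 3

Intervening on mulch_depth: with other inputs at their observed values, fruit_count = 4*mulch_depth + 463. Solving for 475 gives mulch_depth = 3, within [0, 11].
Intervening on irrigation: fruit_count = 56*irrigation - 125. Reaching 475 requires irrigation = 75/7, not an integer.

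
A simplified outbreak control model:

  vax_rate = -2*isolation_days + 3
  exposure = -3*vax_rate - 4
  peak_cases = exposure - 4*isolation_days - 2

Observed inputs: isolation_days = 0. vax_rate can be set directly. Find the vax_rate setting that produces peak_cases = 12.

vax_rate = -6

Intervening on vax_rate fixes its value directly, overriding its dependence on isolation_days.
Substituting into the peak_cases equation gives peak_cases = -3*vax_rate - 6.
Solve -3*vax_rate - 6 = 12: vax_rate = (12 + 6) / -3 = -6.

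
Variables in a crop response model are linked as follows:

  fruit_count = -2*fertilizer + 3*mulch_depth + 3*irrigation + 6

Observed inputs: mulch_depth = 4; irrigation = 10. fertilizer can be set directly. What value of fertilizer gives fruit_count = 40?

fertilizer = 4

Substituting into the fruit_count equation gives fruit_count = -2*fertilizer + 48.
Solve -2*fertilizer + 48 = 40: fertilizer = (40 - 48) / -2 = 4.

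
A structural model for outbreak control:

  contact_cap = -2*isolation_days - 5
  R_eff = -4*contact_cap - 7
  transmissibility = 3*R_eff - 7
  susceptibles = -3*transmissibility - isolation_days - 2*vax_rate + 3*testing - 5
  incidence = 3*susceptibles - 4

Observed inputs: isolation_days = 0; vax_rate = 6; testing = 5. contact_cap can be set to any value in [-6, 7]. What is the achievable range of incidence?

Intervening on contact_cap fixes its value directly, overriding its dependence on isolation_days.
Substituting into the transmissibility equation gives transmissibility = -12*contact_cap - 28.
So susceptibles = 36*contact_cap + 82.
So incidence = 108*contact_cap + 242.
Linear in contact_cap, so extremes are at the endpoints: contact_cap = -6 gives incidence = -406; contact_cap = 7 gives incidence = 998.

-406 to 998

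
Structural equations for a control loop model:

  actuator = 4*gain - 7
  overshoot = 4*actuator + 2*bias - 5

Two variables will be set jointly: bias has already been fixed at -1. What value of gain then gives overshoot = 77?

gain = 7

With bias held at -1:
Substituting into the overshoot equation gives overshoot = 16*gain - 35.
Solve 16*gain - 35 = 77: gain = (77 + 35) / 16 = 7.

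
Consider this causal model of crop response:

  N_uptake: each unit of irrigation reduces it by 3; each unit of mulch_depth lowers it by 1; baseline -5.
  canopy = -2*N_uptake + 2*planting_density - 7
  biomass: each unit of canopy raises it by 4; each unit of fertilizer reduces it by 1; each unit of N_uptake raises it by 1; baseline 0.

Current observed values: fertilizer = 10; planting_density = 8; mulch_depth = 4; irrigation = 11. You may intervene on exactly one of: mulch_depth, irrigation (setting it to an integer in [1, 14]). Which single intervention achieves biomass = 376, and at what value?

Intervening on mulch_depth: with other inputs at their observed values, biomass = 7*mulch_depth + 292. Solving for 376 gives mulch_depth = 12, within [1, 14].
Intervening on irrigation: biomass = 21*irrigation + 89. Reaching 376 requires irrigation = 41/3, not an integer.

set mulch_depth = 12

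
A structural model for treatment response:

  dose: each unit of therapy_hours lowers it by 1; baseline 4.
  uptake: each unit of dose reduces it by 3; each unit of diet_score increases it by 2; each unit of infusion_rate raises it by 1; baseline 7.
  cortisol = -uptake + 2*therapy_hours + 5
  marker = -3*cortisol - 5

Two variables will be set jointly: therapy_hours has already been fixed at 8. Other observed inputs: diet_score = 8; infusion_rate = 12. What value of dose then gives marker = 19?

With therapy_hours held at 8:
Intervening on dose fixes its value directly, overriding its dependence on therapy_hours.
Substituting into the uptake equation gives uptake = -3*dose + 35.
This gives cortisol = 3*dose - 14.
So marker = -9*dose + 37.
Solve -9*dose + 37 = 19: dose = (19 - 37) / -9 = 2.

dose = 2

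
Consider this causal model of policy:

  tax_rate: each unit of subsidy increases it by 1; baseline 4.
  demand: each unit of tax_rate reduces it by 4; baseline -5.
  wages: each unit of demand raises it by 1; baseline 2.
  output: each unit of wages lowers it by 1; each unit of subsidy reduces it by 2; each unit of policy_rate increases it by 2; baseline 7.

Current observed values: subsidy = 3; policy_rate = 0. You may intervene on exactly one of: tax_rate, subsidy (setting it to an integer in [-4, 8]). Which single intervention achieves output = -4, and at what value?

set tax_rate = -2

Intervening on tax_rate: with other inputs at their observed values, output = 4*tax_rate + 4. Solving for -4 gives tax_rate = -2, within [-4, 8].
Intervening on subsidy: output = 2*subsidy + 26. Reaching -4 requires subsidy = -15, outside [-4, 8].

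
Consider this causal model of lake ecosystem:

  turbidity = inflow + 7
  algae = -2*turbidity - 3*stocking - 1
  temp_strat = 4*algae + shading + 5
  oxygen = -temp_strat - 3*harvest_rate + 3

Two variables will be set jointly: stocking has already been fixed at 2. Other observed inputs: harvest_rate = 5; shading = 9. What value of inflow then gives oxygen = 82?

inflow = 3

With stocking held at 2:
Substituting into the algae equation gives algae = -2*inflow - 21.
temp_strat becomes -8*inflow - 70.
oxygen becomes 8*inflow + 58.
Solve 8*inflow + 58 = 82: inflow = (82 - 58) / 8 = 3.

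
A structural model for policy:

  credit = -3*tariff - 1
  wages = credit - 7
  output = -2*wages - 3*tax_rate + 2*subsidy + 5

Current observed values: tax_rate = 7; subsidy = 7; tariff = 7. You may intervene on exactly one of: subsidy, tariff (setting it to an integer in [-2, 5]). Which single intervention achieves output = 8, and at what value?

set tariff = -1

Intervening on subsidy: output = 2*subsidy + 42. Reaching 8 requires subsidy = -17, outside [-2, 5].
Intervening on tariff: with other inputs at their observed values, output = 6*tariff + 14. Solving for 8 gives tariff = -1, within [-2, 5].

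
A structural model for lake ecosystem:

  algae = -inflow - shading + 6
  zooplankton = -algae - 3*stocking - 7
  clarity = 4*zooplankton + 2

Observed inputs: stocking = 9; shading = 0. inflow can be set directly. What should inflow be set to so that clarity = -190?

Substituting into the algae equation gives algae = -inflow + 6.
Substituting into the zooplankton equation gives zooplankton = inflow - 40.
clarity becomes 4*inflow - 158.
Solve 4*inflow - 158 = -190: inflow = (-190 + 158) / 4 = -8.

inflow = -8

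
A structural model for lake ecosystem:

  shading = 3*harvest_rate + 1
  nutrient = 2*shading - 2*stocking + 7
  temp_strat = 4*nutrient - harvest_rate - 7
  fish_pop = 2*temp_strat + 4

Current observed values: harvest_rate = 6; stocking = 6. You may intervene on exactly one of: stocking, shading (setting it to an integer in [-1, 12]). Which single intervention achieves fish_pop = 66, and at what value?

set shading = 8

Intervening on stocking: fish_pop = -16*stocking + 338. Reaching 66 requires stocking = 17, outside [-1, 12].
Intervening on shading: with other inputs at their observed values, fish_pop = 16*shading - 62. Solving for 66 gives shading = 8, within [-1, 12].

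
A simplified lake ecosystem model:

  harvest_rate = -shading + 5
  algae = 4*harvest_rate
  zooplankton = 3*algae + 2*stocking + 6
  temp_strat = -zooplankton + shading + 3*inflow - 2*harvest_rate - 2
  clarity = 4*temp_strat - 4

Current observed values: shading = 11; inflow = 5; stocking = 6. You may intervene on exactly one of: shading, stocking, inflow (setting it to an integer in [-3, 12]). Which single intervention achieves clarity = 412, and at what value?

set stocking = -1

Intervening on shading: clarity = 60*shading - 304. Reaching 412 requires shading = 179/15, not an integer.
Intervening on stocking: with other inputs at their observed values, clarity = -8*stocking + 404. Solving for 412 gives stocking = -1, within [-3, 12].
Intervening on inflow: clarity = 12*inflow + 296. Reaching 412 requires inflow = 29/3, not an integer.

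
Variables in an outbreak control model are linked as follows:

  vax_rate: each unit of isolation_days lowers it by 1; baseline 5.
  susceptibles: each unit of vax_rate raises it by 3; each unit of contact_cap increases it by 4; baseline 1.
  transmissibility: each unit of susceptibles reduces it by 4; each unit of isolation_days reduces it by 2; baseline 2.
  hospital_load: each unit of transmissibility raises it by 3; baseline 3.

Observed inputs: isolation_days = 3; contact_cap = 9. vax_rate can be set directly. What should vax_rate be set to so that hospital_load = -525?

vax_rate = 2

Intervening on vax_rate fixes its value directly, overriding its dependence on isolation_days.
Substituting into the susceptibles equation gives susceptibles = 3*vax_rate + 37.
Substituting into the transmissibility equation gives transmissibility = -12*vax_rate - 152.
Substituting into the hospital_load equation gives hospital_load = -36*vax_rate - 453.
Solve -36*vax_rate - 453 = -525: vax_rate = (-525 + 453) / -36 = 2.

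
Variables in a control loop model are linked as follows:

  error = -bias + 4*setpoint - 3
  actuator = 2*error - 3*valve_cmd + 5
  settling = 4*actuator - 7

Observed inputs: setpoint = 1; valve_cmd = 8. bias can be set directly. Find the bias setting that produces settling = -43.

Substituting into the error equation gives error = -bias + 1.
This gives actuator = -2*bias - 17.
Substituting into the settling equation gives settling = -8*bias - 75.
Solve -8*bias - 75 = -43: bias = (-43 + 75) / -8 = -4.

bias = -4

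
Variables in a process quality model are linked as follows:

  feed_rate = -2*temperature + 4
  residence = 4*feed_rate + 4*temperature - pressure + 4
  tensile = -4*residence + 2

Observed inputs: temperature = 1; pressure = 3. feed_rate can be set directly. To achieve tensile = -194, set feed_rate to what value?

feed_rate = 11

Intervening on feed_rate fixes its value directly, overriding its dependence on temperature.
Substituting into the residence equation gives residence = 4*feed_rate + 5.
Substituting into the tensile equation gives tensile = -16*feed_rate - 18.
Solve -16*feed_rate - 18 = -194: feed_rate = (-194 + 18) / -16 = 11.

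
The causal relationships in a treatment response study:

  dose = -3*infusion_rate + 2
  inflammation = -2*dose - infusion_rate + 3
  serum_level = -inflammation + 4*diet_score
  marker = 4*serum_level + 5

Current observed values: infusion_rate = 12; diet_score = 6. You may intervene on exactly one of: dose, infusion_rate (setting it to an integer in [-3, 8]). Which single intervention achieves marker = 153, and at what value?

set dose = 2

Intervening on dose: with other inputs at their observed values, marker = 8*dose + 137. Solving for 153 gives dose = 2, within [-3, 8].
Intervening on infusion_rate: marker = -20*infusion_rate + 105. Reaching 153 requires infusion_rate = -12/5, not an integer.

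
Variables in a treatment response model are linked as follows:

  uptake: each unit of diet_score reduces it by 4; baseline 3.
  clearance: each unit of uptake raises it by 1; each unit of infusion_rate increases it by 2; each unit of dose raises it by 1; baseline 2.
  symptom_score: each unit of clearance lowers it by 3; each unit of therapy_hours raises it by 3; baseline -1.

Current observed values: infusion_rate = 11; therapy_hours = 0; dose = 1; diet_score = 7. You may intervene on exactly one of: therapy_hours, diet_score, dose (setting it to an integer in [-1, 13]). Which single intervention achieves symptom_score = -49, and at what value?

Intervening on therapy_hours: symptom_score = 3*therapy_hours - 1. Reaching -49 requires therapy_hours = -16, outside [-1, 13].
Intervening on diet_score: with other inputs at their observed values, symptom_score = 12*diet_score - 85. Solving for -49 gives diet_score = 3, within [-1, 13].
Intervening on dose: symptom_score = -3*dose + 2. Reaching -49 requires dose = 17, outside [-1, 13].

set diet_score = 3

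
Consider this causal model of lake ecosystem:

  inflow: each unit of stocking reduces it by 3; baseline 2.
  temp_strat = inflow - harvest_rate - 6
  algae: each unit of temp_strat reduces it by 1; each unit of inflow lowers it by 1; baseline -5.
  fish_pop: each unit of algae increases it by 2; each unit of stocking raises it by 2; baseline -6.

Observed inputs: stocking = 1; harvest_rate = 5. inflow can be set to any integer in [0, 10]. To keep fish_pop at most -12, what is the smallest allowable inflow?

inflow = 5

Intervening on inflow fixes its value directly, overriding its dependence on stocking.
Substituting into the temp_strat equation gives temp_strat = inflow - 11.
Substituting into the algae equation gives algae = -2*inflow + 6.
So fish_pop = -4*inflow + 8.
Require -4*inflow + 8 ≤ -12, so inflow ≥ 5.
The smallest integer in [0, 10] satisfying this is 5.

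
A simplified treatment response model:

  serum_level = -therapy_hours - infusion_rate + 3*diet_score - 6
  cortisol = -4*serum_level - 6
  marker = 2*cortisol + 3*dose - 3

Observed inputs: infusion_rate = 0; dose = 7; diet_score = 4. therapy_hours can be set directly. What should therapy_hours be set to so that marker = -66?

therapy_hours = -3

Substituting into the serum_level equation gives serum_level = -therapy_hours + 6.
Substituting into the cortisol equation gives cortisol = 4*therapy_hours - 30.
marker becomes 8*therapy_hours - 42.
Solve 8*therapy_hours - 42 = -66: therapy_hours = (-66 + 42) / 8 = -3.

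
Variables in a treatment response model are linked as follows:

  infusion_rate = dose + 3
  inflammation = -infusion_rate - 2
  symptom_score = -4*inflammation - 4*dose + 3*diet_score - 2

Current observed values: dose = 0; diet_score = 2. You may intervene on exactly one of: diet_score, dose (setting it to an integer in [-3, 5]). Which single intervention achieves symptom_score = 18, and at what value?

Intervening on diet_score: with other inputs at their observed values, symptom_score = 3*diet_score + 18. Solving for 18 gives diet_score = 0, within [-3, 5].
Intervening on dose: the paths from dose to symptom_score cancel (net effect zero), leaving symptom_score = 24; 18 is unreachable this way.

set diet_score = 0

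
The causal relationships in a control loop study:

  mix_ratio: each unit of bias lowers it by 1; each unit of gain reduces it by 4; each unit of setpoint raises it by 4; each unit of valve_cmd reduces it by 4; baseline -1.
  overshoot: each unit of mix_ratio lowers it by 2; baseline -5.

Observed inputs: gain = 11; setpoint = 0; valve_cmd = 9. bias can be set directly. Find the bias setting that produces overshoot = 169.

Substituting into the mix_ratio equation gives mix_ratio = -bias - 81.
Substituting into the overshoot equation gives overshoot = 2*bias + 157.
Solve 2*bias + 157 = 169: bias = (169 - 157) / 2 = 6.

bias = 6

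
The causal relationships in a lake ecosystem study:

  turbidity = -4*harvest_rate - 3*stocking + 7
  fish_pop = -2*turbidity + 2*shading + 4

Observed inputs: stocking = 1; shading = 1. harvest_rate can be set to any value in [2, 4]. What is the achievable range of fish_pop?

14 to 30

Substituting into the turbidity equation gives turbidity = -4*harvest_rate + 4.
This gives fish_pop = 8*harvest_rate - 2.
Linear in harvest_rate, so extremes are at the endpoints: harvest_rate = 2 gives fish_pop = 14; harvest_rate = 4 gives fish_pop = 30.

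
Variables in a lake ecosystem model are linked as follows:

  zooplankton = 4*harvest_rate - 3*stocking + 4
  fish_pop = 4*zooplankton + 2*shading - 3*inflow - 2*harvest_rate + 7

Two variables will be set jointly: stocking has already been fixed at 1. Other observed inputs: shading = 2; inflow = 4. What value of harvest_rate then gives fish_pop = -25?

harvest_rate = -2

With stocking held at 1:
Substituting into the zooplankton equation gives zooplankton = 4*harvest_rate + 1.
Substituting into the fish_pop equation gives fish_pop = 14*harvest_rate + 3.
Solve 14*harvest_rate + 3 = -25: harvest_rate = (-25 - 3) / 14 = -2.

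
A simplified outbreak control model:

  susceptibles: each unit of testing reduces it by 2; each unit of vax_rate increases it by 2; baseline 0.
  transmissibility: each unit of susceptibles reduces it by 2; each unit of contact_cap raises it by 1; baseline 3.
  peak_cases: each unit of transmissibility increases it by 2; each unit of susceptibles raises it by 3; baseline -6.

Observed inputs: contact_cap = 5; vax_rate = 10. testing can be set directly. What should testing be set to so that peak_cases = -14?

testing = -2

Substituting into the susceptibles equation gives susceptibles = -2*testing + 20.
Substituting into the transmissibility equation gives transmissibility = 4*testing - 32.
Substituting into the peak_cases equation gives peak_cases = 2*testing - 10.
Solve 2*testing - 10 = -14: testing = (-14 + 10) / 2 = -2.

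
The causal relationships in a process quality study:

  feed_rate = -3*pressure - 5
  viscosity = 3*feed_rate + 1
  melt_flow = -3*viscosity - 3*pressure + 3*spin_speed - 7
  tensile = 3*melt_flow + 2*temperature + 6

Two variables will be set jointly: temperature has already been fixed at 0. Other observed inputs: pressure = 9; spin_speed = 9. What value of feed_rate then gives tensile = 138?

feed_rate = -6

With temperature held at 0:
Intervening on feed_rate fixes its value directly, overriding its dependence on pressure.
Substituting into the melt_flow equation gives melt_flow = -9*feed_rate - 10.
Substituting into the tensile equation gives tensile = -27*feed_rate - 24.
Solve -27*feed_rate - 24 = 138: feed_rate = (138 + 24) / -27 = -6.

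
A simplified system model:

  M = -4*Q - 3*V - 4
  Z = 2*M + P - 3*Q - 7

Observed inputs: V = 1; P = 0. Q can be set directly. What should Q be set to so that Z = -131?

Q = 10

Substituting into the M equation gives M = -4*Q - 7.
Substituting into the Z equation gives Z = -11*Q - 21.
Solve -11*Q - 21 = -131: Q = (-131 + 21) / -11 = 10.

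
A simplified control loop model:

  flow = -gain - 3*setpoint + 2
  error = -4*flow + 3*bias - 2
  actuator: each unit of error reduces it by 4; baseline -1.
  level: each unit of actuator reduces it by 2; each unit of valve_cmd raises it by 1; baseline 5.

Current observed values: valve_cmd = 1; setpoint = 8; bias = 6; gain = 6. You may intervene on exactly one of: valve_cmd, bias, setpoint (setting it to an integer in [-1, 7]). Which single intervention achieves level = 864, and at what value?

set bias = -1

Intervening on valve_cmd: level = valve_cmd + 1031. Reaching 864 requires valve_cmd = -167, outside [-1, 7].
Intervening on bias: with other inputs at their observed values, level = 24*bias + 888. Solving for 864 gives bias = -1, within [-1, 7].
Intervening on setpoint: level = 96*setpoint + 264. Reaching 864 requires setpoint = 25/4, not an integer.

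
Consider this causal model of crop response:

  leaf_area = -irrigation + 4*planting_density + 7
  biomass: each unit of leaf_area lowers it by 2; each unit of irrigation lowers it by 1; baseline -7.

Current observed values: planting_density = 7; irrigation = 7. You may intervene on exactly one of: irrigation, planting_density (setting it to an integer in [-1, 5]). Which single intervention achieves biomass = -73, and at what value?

Intervening on irrigation: with other inputs at their observed values, biomass = irrigation - 77. Solving for -73 gives irrigation = 4, within [-1, 5].
Intervening on planting_density: biomass = -8*planting_density - 14. Reaching -73 requires planting_density = 59/8, not an integer.

set irrigation = 4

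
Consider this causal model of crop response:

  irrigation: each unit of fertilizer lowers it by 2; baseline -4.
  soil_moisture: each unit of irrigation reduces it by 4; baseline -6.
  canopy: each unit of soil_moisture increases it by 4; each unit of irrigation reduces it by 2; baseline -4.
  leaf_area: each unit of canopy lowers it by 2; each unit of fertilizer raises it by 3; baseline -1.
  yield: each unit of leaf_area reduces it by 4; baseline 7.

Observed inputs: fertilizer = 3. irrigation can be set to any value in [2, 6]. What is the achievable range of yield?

Intervening on irrigation fixes its value directly, overriding its dependence on fertilizer.
Substituting into the canopy equation gives canopy = -18*irrigation - 28.
This gives leaf_area = 36*irrigation + 64.
Substituting into the yield equation gives yield = -144*irrigation - 249.
Linear in irrigation, so extremes are at the endpoints: irrigation = 2 gives yield = -537; irrigation = 6 gives yield = -1113.

-1113 to -537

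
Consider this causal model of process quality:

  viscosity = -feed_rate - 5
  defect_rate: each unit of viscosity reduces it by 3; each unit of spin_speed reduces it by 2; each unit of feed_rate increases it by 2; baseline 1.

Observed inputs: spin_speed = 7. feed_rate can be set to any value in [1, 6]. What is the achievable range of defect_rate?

Substituting into the defect_rate equation gives defect_rate = 5*feed_rate + 2.
Linear in feed_rate, so extremes are at the endpoints: feed_rate = 1 gives defect_rate = 7; feed_rate = 6 gives defect_rate = 32.

7 to 32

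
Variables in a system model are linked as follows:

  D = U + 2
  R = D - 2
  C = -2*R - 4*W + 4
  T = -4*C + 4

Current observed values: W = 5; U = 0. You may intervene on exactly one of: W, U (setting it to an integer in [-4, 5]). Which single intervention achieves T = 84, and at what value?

set U = 2

Intervening on W: T = 16*W - 12. Reaching 84 requires W = 6, outside [-4, 5].
Intervening on U: with other inputs at their observed values, T = 8*U + 68. Solving for 84 gives U = 2, within [-4, 5].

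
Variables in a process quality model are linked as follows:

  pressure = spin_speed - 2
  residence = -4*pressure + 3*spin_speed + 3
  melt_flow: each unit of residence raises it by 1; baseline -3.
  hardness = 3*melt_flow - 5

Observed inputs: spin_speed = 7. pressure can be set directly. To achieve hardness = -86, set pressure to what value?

pressure = 12

Intervening on pressure fixes its value directly, overriding its dependence on spin_speed.
Substituting into the residence equation gives residence = -4*pressure + 24.
Substituting into the melt_flow equation gives melt_flow = -4*pressure + 21.
Substituting into the hardness equation gives hardness = -12*pressure + 58.
Solve -12*pressure + 58 = -86: pressure = (-86 - 58) / -12 = 12.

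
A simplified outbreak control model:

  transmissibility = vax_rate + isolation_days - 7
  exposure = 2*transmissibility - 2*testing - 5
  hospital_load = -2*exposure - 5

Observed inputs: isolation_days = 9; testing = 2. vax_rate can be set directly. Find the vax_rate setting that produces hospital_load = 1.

Substituting into the transmissibility equation gives transmissibility = vax_rate + 2.
Substituting into the exposure equation gives exposure = 2*vax_rate - 5.
hospital_load becomes -4*vax_rate + 5.
Solve -4*vax_rate + 5 = 1: vax_rate = (1 - 5) / -4 = 1.

vax_rate = 1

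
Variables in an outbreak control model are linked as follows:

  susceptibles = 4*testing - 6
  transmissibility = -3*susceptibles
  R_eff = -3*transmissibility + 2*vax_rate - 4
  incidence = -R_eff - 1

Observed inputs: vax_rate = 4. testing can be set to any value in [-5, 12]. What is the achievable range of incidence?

Substituting into the transmissibility equation gives transmissibility = -12*testing + 18.
So R_eff = 36*testing - 50.
So incidence = -36*testing + 49.
Linear in testing, so extremes are at the endpoints: testing = -5 gives incidence = 229; testing = 12 gives incidence = -383.

-383 to 229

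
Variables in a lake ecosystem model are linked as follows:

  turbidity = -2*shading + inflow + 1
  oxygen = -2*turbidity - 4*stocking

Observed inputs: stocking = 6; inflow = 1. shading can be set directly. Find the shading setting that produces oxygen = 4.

shading = 8

Substituting into the turbidity equation gives turbidity = -2*shading + 2.
So oxygen = 4*shading - 28.
Solve 4*shading - 28 = 4: shading = (4 + 28) / 4 = 8.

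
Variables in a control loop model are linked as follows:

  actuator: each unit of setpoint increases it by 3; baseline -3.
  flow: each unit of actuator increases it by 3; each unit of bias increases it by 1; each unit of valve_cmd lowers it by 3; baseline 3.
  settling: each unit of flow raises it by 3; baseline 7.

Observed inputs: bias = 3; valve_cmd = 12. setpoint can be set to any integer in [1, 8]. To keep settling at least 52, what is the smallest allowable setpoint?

Substituting into the flow equation gives flow = 9*setpoint - 39.
So settling = 27*setpoint - 110.
Require 27*setpoint - 110 ≥ 52, so setpoint ≥ 6.
The smallest integer in [1, 8] satisfying this is 6.

setpoint = 6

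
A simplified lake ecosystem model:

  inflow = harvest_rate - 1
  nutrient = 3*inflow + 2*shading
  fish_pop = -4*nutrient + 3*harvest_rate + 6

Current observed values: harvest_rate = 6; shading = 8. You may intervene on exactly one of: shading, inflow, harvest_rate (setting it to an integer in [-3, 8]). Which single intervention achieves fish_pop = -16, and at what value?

set inflow = -2

Intervening on shading: fish_pop = -8*shading - 36. Reaching -16 requires shading = -5/2, not an integer.
Intervening on inflow: with other inputs at their observed values, fish_pop = -12*inflow - 40. Solving for -16 gives inflow = -2, within [-3, 8].
Intervening on harvest_rate: fish_pop = -9*harvest_rate - 46. Reaching -16 requires harvest_rate = -10/3, not an integer.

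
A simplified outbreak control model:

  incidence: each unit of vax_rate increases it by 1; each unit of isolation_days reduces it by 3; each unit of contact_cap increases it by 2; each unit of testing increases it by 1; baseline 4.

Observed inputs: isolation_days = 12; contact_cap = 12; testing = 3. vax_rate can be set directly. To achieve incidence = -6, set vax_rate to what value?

Substituting into the incidence equation gives incidence = vax_rate - 5.
Solve vax_rate - 5 = -6: vax_rate = (-6 + 5) / 1 = -1.

vax_rate = -1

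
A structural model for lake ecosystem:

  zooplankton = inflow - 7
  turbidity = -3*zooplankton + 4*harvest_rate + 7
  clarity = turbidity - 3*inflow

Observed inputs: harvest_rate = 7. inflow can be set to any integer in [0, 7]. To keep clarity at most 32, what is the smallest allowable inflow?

inflow = 4

Substituting into the turbidity equation gives turbidity = -3*inflow + 56.
This gives clarity = -6*inflow + 56.
Require -6*inflow + 56 ≤ 32, so inflow ≥ 4.
The smallest integer in [0, 7] satisfying this is 4.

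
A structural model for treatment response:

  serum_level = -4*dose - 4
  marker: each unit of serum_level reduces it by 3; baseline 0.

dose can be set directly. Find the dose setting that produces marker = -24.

dose = -3

Substituting into the marker equation gives marker = 12*dose + 12.
Solve 12*dose + 12 = -24: dose = (-24 - 12) / 12 = -3.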